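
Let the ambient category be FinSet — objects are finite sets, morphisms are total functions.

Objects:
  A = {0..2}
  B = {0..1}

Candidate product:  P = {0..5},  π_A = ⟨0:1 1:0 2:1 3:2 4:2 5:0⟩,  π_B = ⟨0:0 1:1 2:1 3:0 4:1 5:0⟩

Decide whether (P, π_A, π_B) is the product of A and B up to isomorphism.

|A|·|B| = 3·2 = 6;  |P| = 6
Check the pairing map k ↦ (π_A(k), π_B(k)):
  0 : (1,0)
  1 : (0,1)
  2 : (1,1)
  3 : (2,0)
  4 : (2,1)
  5 : (0,0)
distinct pairs in image: 6 / 6 needed
  → bijection onto A×B; projections well-typed.

Answer: VALID PRODUCT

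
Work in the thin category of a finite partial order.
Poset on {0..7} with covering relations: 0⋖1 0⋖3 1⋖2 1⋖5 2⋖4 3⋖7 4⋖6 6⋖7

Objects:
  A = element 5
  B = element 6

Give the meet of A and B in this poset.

Answer: A∧B = 1

Derivation:
{x : x<=A ∧ x<=B} = {0,1}  (A=5, B=6)
  0 <= 1
  1 <= 1
glb = 1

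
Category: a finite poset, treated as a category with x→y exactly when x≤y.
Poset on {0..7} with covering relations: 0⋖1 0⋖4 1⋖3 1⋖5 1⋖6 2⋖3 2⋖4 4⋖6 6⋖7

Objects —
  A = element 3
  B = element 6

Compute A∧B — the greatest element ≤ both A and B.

Lower bounds of A=3 and B=6: {0,1,2}
  maximal lower bounds 1 and 2 are incomparable: neither 1⊑2 nor 2⊑1
→ no greatest lower bound exists

Answer: NO MEET EXISTS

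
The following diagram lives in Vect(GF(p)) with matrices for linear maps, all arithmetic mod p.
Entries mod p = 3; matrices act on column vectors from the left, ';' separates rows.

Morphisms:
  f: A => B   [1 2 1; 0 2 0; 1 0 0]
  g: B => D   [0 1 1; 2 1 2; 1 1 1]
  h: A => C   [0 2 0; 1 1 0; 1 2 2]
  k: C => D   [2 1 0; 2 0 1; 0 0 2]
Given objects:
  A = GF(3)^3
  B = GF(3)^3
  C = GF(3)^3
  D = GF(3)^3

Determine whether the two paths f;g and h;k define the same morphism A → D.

Answer: COMMUTES

Derivation:
Path 1 = f;g:
  e0=[1,0,0] f=>[1,0,1] g=>[1,1,2]
  e1=[0,1,0] f=>[2,2,0] g=>[2,0,1]
  e2=[0,0,1] f=>[1,0,0] g=>[0,2,1]
  ⟦path⟧₁ = [1 2 0; 1 0 2; 2 1 1]
Path 2 = h;k:
  e0=[1,0,0] h=>[0,1,1] k=>[1,1,2]
  e1=[0,1,0] h=>[2,1,2] k=>[2,0,1]
  e2=[0,0,1] h=>[0,0,2] k=>[0,2,1]
  ⟦path⟧₂ = [1 2 0; 1 0 2; 2 1 1]
Equal? YES — commutes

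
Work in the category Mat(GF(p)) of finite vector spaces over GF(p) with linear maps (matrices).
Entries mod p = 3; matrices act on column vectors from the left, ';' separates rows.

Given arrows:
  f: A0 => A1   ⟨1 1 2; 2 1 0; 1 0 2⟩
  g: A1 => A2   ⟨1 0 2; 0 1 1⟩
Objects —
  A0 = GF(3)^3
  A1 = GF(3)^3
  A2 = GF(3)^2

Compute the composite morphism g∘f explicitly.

Answer: ⟨0 1 0; 0 1 2⟩

Derivation:
  e0=(1,0,0) f=>(1,2,1) g=>(0,0)
  e1=(0,1,0) f=>(1,1,0) g=>(1,1)
  e2=(0,0,1) f=>(2,0,2) g=>(0,2)
⟦path⟧: ⟨0 1 0; 0 1 2⟩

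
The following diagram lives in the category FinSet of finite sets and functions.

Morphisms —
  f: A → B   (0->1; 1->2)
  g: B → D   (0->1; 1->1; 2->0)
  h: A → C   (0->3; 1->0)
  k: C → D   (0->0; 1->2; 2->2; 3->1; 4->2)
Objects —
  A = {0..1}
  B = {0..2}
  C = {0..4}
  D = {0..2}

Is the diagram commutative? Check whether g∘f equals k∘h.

Answer: COMMUTES

Trace:
Along f;g (path 1):
  0 f→1 g→1
  1 f→2 g→0
  result₁ = (0->1; 1->0)
Along h;k (path 2):
  0 h→3 k→1
  1 h→0 k→0
  result₂ = (0->1; 1->0)
Equal? YES — commutes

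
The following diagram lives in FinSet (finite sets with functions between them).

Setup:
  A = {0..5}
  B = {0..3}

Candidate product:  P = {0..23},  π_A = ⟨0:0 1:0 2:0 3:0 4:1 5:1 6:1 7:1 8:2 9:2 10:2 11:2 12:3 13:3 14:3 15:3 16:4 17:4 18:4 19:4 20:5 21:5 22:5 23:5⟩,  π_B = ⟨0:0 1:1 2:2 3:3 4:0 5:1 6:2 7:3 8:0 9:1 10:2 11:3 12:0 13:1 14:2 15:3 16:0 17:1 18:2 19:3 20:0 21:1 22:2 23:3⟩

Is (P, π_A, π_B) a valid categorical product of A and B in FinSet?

Answer: VALID PRODUCT

Derivation:
|A|·|B| = 6·4 = 24;  |P| = 24
Check the pairing map k ↦ (π_A(k), π_B(k)):
  0 : (0,0)
  1 : (0,1)
  2 : (0,2)
  3 : (0,3)
  4 : (1,0)
  5 : (1,1)
  6 : (1,2)
  7 : (1,3)
  8 : (2,0)
  9 : (2,1)
  10 : (2,2)
  11 : (2,3)
  12 : (3,0)
  13 : (3,1)
  14 : (3,2)
  15 : (3,3)
  16 : (4,0)
  17 : (4,1)
  18 : (4,2)
  19 : (4,3)
  20 : (5,0)
  21 : (5,1)
  22 : (5,2)
  23 : (5,3)
distinct pairs in image: 24 / 24 needed
  → bijection onto A×B; projections well-typed.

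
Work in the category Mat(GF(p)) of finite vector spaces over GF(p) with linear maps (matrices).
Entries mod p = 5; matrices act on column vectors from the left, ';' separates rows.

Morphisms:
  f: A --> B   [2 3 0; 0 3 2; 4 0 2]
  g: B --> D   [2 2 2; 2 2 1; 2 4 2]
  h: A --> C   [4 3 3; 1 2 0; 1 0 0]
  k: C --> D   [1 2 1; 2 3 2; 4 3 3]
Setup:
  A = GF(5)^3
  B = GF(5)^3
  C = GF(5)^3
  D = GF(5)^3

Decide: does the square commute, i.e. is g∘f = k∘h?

Answer: COMMUTES

Derivation:
Path 1 = f;g:
  e0=[1,0,0] f-->[2,0,4] g-->[2,3,2]
  e1=[0,1,0] f-->[3,3,0] g-->[2,2,3]
  e2=[0,0,1] f-->[0,2,2] g-->[3,1,2]
  composite₁ = [2 2 3; 3 2 1; 2 3 2]
Path 2 = h;k:
  e0=[1,0,0] h-->[4,1,1] k-->[2,3,2]
  e1=[0,1,0] h-->[3,2,0] k-->[2,2,3]
  e2=[0,0,1] h-->[3,0,0] k-->[3,1,2]
  composite₂ = [2 2 3; 3 2 1; 2 3 2]
Equal? YES — commutes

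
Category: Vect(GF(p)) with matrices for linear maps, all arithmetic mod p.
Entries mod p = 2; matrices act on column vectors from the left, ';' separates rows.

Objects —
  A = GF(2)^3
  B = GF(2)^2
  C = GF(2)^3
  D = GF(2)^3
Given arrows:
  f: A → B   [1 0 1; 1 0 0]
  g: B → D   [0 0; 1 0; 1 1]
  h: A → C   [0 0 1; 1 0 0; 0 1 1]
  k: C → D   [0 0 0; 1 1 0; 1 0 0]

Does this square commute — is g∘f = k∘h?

Answer: COMMUTES

Derivation:
1) trace f;g:
  e0=[1,0,0] f→[1,1] g→[0,1,0]
  e1=[0,1,0] f→[0,0] g→[0,0,0]
  e2=[0,0,1] f→[1,0] g→[0,1,1]
  ⟦path⟧₁ = [0 0 0; 1 0 1; 0 0 1]
2) trace h;k:
  e0=[1,0,0] h→[0,1,0] k→[0,1,0]
  e1=[0,1,0] h→[0,0,1] k→[0,0,0]
  e2=[0,0,1] h→[1,0,1] k→[0,1,1]
  ⟦path⟧₂ = [0 0 0; 1 0 1; 0 0 1]
Equal? equal; square commutes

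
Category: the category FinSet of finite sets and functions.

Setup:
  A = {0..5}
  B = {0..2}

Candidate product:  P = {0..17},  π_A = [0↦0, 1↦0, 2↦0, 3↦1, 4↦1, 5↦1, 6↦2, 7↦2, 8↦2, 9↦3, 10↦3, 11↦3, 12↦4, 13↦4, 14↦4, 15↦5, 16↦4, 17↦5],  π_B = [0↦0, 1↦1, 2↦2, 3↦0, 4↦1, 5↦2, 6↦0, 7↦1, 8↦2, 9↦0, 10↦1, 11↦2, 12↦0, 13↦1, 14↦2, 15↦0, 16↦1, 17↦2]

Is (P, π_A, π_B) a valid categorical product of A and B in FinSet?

|A|·|B| = 6·3 = 18;  |P| = 18
Check the pairing map k ↦ (π_A(k), π_B(k)):
  0 ↦ (0,0)
  1 ↦ (0,1)
  2 ↦ (0,2)
  3 ↦ (1,0)
  4 ↦ (1,1)
  5 ↦ (1,2)
  6 ↦ (2,0)
  7 ↦ (2,1)
  8 ↦ (2,2)
  9 ↦ (3,0)
  10 ↦ (3,1)
  11 ↦ (3,2)
  12 ↦ (4,0)
  13 ↦ (4,1)
  14 ↦ (4,2)
  15 ↦ (5,0)
  16 ↦ (4,1)  ✗ repeats pair of k=13
  17 ↦ (5,2)
distinct pairs in image: 17 / 18 needed
  → (4,1) hit at k=13 and k=16

Answer: NOT A VALID PRODUCT — duplicate pair at indices 13,16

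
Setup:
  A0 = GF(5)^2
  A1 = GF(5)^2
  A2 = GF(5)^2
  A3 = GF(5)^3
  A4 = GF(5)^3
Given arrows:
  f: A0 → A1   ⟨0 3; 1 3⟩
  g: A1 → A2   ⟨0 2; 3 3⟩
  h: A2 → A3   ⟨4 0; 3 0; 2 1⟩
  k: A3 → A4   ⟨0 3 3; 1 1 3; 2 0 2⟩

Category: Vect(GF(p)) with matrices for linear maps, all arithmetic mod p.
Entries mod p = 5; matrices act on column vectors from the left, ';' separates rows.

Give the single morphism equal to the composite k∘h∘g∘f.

  e0=(1,0) f→(0,1) g→(2,3) h→(3,1,2) k→(4,0,0)
  e1=(0,1) f→(3,3) g→(1,3) h→(4,3,0) k→(4,2,3)
composite: ⟨4 4; 0 2; 0 3⟩

Answer: ⟨4 4; 0 2; 0 3⟩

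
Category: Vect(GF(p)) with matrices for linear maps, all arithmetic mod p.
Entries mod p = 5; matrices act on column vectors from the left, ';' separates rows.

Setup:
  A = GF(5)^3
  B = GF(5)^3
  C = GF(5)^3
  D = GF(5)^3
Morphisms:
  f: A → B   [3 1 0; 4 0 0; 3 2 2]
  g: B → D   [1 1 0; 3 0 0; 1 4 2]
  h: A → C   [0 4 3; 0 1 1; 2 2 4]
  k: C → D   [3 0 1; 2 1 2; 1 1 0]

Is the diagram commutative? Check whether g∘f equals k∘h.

Answer: DOES NOT COMMUTE

Work:
Path 1 = f;g:
  e0=⟨1,0,0⟩ f→⟨3,4,3⟩ g→⟨2,4,0⟩
  e1=⟨0,1,0⟩ f→⟨1,0,2⟩ g→⟨1,3,0⟩
  e2=⟨0,0,1⟩ f→⟨0,0,2⟩ g→⟨0,0,4⟩
  composite₁ = [2 1 0; 4 3 0; 0 0 4]
Path 2 = h;k:
  e0=⟨1,0,0⟩ h→⟨0,0,2⟩ k→⟨2,4,0⟩
  e1=⟨0,1,0⟩ h→⟨4,1,2⟩ k→⟨4,3,0⟩
  e2=⟨0,0,1⟩ h→⟨3,1,4⟩ k→⟨3,0,4⟩
  composite₂ = [2 4 3; 4 3 0; 0 0 4]
Equal? differ; not commutative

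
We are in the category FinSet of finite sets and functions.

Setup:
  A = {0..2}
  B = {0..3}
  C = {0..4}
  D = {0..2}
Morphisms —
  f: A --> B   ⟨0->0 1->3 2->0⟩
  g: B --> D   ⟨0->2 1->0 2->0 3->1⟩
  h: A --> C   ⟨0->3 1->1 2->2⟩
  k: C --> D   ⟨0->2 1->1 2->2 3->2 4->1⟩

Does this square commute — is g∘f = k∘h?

Along f;g (path 1):
  0 f-->0 g-->2
  1 f-->3 g-->1
  2 f-->0 g-->2
  result₁ = ⟨0->2 1->1 2->2⟩
Along h;k (path 2):
  0 h-->3 k-->2
  1 h-->1 k-->1
  2 h-->2 k-->2
  result₂ = ⟨0->2 1->1 2->2⟩
Equal? equal; square commutes

Answer: COMMUTES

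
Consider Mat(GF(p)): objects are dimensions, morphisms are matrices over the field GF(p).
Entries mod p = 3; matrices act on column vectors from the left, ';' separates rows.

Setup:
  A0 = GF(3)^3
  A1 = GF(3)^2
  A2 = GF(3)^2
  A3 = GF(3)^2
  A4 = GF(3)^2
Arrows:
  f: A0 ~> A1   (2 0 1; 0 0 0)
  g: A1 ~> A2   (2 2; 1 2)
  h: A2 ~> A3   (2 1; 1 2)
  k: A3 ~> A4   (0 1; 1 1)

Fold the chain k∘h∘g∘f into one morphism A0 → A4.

  e0=(1,0,0) f~>(2,0) g~>(1,2) h~>(1,2) k~>(2,0)
  e1=(0,1,0) f~>(0,0) g~>(0,0) h~>(0,0) k~>(0,0)
  e2=(0,0,1) f~>(1,0) g~>(2,1) h~>(2,1) k~>(1,0)
result: (2 0 1; 0 0 0)

Answer: (2 0 1; 0 0 0)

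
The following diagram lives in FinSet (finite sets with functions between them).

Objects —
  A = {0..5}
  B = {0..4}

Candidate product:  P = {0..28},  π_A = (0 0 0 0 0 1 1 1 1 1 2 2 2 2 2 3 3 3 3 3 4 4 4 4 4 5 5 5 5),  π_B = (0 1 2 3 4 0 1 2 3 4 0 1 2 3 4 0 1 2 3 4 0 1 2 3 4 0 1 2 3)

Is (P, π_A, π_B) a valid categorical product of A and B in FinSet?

|A|·|B| = 6·5 = 30;  |P| = 29
  → cardinalities differ; no bijection possible.

Answer: NOT A VALID PRODUCT — |P|=29 ≠ |A|·|B|=30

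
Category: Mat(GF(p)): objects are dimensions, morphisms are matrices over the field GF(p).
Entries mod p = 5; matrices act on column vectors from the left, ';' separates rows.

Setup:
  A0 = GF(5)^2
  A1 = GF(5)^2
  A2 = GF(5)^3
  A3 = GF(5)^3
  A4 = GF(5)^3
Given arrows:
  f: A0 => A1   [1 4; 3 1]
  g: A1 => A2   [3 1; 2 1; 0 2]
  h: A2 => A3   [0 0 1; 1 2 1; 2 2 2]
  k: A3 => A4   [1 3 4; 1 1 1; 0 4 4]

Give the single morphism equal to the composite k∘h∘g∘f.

Answer: [3 3; 2 3; 4 4]

Trace:
  e0=(1,0) f=>(1,3) g=>(1,0,1) h=>(1,2,4) k=>(3,2,4)
  e1=(0,1) f=>(4,1) g=>(3,4,2) h=>(2,3,3) k=>(3,3,4)
composite: [3 3; 2 3; 4 4]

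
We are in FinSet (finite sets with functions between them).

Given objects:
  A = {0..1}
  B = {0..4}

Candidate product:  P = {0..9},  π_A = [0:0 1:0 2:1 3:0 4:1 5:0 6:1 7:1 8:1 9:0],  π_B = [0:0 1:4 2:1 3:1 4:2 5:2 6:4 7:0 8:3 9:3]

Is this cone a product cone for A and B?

Answer: VALID PRODUCT

Trace:
|A|·|B| = 2·5 = 10;  |P| = 10
Check the pairing map k ↦ (π_A(k), π_B(k)):
  0 : (0,0)
  1 : (0,4)
  2 : (1,1)
  3 : (0,1)
  4 : (1,2)
  5 : (0,2)
  6 : (1,4)
  7 : (1,0)
  8 : (1,3)
  9 : (0,3)
distinct pairs in image: 10 / 10 needed
  → bijection onto A×B; projections well-typed.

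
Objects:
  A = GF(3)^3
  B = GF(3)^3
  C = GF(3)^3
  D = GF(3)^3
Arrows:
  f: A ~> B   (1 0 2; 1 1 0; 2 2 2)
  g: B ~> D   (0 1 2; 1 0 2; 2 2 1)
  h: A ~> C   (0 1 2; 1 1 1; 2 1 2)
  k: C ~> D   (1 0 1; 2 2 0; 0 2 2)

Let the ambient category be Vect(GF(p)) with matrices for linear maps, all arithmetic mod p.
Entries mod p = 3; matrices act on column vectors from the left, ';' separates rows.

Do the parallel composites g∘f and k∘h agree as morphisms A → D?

1) trace f;g:
  e0=[1,0,0] f~>[1,1,2] g~>[2,2,0]
  e1=[0,1,0] f~>[0,1,2] g~>[2,1,1]
  e2=[0,0,1] f~>[2,0,2] g~>[1,0,0]
  result₁ = (2 2 1; 2 1 0; 0 1 0)
2) trace h;k:
  e0=[1,0,0] h~>[0,1,2] k~>[2,2,0]
  e1=[0,1,0] h~>[1,1,1] k~>[2,1,1]
  e2=[0,0,1] h~>[2,1,2] k~>[1,0,0]
  result₂ = (2 2 1; 2 1 0; 0 1 0)
Equal? equal; square commutes

Answer: COMMUTES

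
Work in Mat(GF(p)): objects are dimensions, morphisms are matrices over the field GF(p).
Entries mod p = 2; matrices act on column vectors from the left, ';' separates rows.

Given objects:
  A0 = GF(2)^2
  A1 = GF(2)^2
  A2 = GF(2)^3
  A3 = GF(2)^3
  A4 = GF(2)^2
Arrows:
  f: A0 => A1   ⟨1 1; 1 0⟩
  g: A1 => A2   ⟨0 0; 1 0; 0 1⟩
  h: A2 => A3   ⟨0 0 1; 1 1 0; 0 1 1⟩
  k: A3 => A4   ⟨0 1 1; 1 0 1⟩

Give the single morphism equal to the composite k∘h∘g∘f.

  e0=[1,0] f=>[1,1] g=>[0,1,1] h=>[1,1,0] k=>[1,1]
  e1=[0,1] f=>[1,0] g=>[0,1,0] h=>[0,1,1] k=>[0,1]
result: ⟨1 0; 1 1⟩

Answer: ⟨1 0; 1 1⟩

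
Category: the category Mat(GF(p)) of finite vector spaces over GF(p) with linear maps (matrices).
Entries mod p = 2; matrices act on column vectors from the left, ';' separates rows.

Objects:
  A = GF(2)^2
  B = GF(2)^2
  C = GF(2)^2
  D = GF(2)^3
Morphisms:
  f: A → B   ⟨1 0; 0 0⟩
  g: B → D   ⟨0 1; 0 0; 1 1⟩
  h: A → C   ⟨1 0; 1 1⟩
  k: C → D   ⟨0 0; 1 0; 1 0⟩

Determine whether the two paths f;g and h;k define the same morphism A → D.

Answer: DOES NOT COMMUTE

Trace:
Along f;g (path 1):
  e0=[1,0] f→[1,0] g→[0,0,1]
  e1=[0,1] f→[0,0] g→[0,0,0]
  ⟦path⟧₁ = ⟨0 0; 0 0; 1 0⟩
Along h;k (path 2):
  e0=[1,0] h→[1,1] k→[0,1,1]
  e1=[0,1] h→[0,1] k→[0,0,0]
  ⟦path⟧₂ = ⟨0 0; 1 0; 1 0⟩
Equal? distinct morphisms ✗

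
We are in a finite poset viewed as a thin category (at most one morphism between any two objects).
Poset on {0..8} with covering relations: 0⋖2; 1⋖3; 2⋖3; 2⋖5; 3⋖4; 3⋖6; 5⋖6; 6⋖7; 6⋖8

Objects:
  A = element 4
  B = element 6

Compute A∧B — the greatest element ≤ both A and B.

{x : x<=A ∧ x<=B} = {0,1,2,3}  (A=4, B=6)
  0 <= 3
  1 <= 3
  2 <= 3
  3 <= 3
glb = 3

Answer: A∧B = 3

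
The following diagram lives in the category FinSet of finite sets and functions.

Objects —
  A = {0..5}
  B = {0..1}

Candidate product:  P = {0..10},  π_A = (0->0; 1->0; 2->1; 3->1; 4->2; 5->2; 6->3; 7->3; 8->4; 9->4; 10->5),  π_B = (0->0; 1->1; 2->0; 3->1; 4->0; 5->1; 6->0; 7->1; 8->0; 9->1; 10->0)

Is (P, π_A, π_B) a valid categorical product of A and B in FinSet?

|A|·|B| = 6·2 = 12;  |P| = 11
  → cardinalities differ; no bijection possible.

Answer: NOT A VALID PRODUCT — |P|=11 ≠ |A|·|B|=12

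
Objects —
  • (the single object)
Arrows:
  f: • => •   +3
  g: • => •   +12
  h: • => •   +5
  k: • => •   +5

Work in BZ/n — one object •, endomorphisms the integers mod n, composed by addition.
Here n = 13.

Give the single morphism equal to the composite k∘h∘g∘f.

  0 +3≡3 +12≡2 +5≡7 +5≡12  (mod 13)
composite: +12

Answer: +12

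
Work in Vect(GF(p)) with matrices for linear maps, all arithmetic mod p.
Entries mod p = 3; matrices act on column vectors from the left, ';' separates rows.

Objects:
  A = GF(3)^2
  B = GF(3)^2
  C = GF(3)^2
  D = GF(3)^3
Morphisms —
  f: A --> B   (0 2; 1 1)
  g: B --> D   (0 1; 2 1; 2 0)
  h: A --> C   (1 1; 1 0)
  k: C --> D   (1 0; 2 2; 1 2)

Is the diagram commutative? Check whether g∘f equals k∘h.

Answer: COMMUTES

Trace:
Path 1 = f;g:
  e0=⟨1,0⟩ f-->⟨0,1⟩ g-->⟨1,1,0⟩
  e1=⟨0,1⟩ f-->⟨2,1⟩ g-->⟨1,2,1⟩
  ⟦path⟧₁ = (1 1; 1 2; 0 1)
Path 2 = h;k:
  e0=⟨1,0⟩ h-->⟨1,1⟩ k-->⟨1,1,0⟩
  e1=⟨0,1⟩ h-->⟨1,0⟩ k-->⟨1,2,1⟩
  ⟦path⟧₂ = (1 1; 1 2; 0 1)
Equal? equal; square commutes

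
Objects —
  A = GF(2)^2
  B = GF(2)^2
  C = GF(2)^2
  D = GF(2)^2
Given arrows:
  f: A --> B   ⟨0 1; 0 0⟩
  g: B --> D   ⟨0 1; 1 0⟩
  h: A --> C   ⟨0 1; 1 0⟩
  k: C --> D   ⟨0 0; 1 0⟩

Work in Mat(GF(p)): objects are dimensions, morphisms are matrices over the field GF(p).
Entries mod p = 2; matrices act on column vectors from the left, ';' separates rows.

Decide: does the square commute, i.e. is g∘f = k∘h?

Path 1 = f;g:
  e0=[1,0] f-->[0,0] g-->[0,0]
  e1=[0,1] f-->[1,0] g-->[0,1]
  result₁ = ⟨0 0; 0 1⟩
Path 2 = h;k:
  e0=[1,0] h-->[0,1] k-->[0,0]
  e1=[0,1] h-->[1,0] k-->[0,1]
  result₂ = ⟨0 0; 0 1⟩
Equal? same morphism ✓

Answer: COMMUTES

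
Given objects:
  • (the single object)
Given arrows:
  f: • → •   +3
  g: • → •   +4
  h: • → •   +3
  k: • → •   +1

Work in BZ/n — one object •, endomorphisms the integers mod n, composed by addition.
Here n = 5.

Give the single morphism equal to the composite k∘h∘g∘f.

  0 +3≡3 +4≡2 +3≡0 +1≡1  (mod 5)
⟦path⟧: +1

Answer: +1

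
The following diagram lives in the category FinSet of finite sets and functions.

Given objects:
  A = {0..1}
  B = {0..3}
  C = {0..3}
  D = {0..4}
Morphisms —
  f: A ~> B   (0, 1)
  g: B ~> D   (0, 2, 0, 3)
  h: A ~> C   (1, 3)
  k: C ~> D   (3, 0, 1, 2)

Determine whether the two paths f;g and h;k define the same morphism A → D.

Answer: COMMUTES

Derivation:
Along f;g (path 1):
  0 f~>0 g~>0
  1 f~>1 g~>2
  result₁ = (0, 2)
Along h;k (path 2):
  0 h~>1 k~>0
  1 h~>3 k~>2
  result₂ = (0, 2)
Equal? equal; square commutes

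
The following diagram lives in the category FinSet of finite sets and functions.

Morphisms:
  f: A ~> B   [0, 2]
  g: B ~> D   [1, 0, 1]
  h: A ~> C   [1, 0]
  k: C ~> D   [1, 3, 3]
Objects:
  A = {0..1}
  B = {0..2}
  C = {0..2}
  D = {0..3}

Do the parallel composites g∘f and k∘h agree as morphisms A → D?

Answer: DOES NOT COMMUTE

Derivation:
Path 1 = f;g:
  0 f~>0 g~>1
  1 f~>2 g~>1
  composite₁ = [1, 1]
Path 2 = h;k:
  0 h~>1 k~>3
  1 h~>0 k~>1
  composite₂ = [3, 1]
Equal? NO — does not commute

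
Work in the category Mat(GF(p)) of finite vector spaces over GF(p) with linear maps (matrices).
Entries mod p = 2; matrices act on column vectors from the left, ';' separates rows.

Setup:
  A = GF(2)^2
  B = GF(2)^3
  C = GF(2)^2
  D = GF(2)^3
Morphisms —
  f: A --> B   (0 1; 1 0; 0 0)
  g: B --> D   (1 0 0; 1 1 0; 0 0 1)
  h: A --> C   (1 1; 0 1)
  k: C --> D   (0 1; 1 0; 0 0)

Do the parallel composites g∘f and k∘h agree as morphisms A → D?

Answer: COMMUTES

Derivation:
1) trace f;g:
  e0=(1,0) f-->(0,1,0) g-->(0,1,0)
  e1=(0,1) f-->(1,0,0) g-->(1,1,0)
  result₁ = (0 1; 1 1; 0 0)
2) trace h;k:
  e0=(1,0) h-->(1,0) k-->(0,1,0)
  e1=(0,1) h-->(1,1) k-->(1,1,0)
  result₂ = (0 1; 1 1; 0 0)
Equal? equal; square commutes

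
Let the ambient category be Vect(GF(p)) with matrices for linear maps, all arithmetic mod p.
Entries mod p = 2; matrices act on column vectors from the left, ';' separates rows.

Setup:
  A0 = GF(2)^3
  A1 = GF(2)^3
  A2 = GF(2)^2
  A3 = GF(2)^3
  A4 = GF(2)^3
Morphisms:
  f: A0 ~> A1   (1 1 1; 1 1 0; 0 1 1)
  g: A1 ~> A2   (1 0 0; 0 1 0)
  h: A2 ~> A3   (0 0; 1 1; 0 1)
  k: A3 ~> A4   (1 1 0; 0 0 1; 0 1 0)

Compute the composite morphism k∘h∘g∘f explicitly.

  e0=⟨1,0,0⟩ f~>⟨1,1,0⟩ g~>⟨1,1⟩ h~>⟨0,0,1⟩ k~>⟨0,1,0⟩
  e1=⟨0,1,0⟩ f~>⟨1,1,1⟩ g~>⟨1,1⟩ h~>⟨0,0,1⟩ k~>⟨0,1,0⟩
  e2=⟨0,0,1⟩ f~>⟨1,0,1⟩ g~>⟨1,0⟩ h~>⟨0,1,0⟩ k~>⟨1,0,1⟩
composite: (0 0 1; 1 1 0; 0 0 1)

Answer: (0 0 1; 1 1 0; 0 0 1)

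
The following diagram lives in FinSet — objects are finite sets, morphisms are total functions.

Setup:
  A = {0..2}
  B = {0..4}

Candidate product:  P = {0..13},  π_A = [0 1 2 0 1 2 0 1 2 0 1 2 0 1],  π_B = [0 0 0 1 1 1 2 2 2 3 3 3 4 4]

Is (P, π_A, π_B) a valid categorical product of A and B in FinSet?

|A|·|B| = 3·5 = 15;  |P| = 14
  → cardinalities differ; no bijection possible.

Answer: NOT A VALID PRODUCT — |P|=14 ≠ |A|·|B|=15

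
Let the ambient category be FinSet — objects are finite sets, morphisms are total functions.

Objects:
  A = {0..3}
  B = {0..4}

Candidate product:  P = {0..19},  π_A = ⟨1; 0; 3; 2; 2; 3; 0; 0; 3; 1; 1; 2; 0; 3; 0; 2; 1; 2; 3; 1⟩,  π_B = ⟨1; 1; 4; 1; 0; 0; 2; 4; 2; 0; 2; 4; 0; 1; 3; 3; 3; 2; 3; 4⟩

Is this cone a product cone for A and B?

|A|·|B| = 4·5 = 20;  |P| = 20
Check the pairing map k ↦ (π_A(k), π_B(k)):
  0 -> (1,1)
  1 -> (0,1)
  2 -> (3,4)
  3 -> (2,1)
  4 -> (2,0)
  5 -> (3,0)
  6 -> (0,2)
  7 -> (0,4)
  8 -> (3,2)
  9 -> (1,0)
  10 -> (1,2)
  11 -> (2,4)
  12 -> (0,0)
  13 -> (3,1)
  14 -> (0,3)
  15 -> (2,3)
  16 -> (1,3)
  17 -> (2,2)
  18 -> (3,3)
  19 -> (1,4)
distinct pairs in image: 20 / 20 needed
  → bijection onto A×B; projections well-typed.

Answer: VALID PRODUCT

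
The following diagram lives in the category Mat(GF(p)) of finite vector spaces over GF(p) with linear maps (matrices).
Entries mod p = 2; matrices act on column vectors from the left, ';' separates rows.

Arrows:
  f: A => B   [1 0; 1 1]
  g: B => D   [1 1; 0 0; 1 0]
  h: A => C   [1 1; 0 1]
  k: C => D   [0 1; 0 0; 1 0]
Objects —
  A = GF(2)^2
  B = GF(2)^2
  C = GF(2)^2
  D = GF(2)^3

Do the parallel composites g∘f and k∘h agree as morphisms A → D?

Answer: DOES NOT COMMUTE

Work:
1) trace f;g:
  e0=⟨1,0⟩ f=>⟨1,1⟩ g=>⟨0,0,1⟩
  e1=⟨0,1⟩ f=>⟨0,1⟩ g=>⟨1,0,0⟩
  ⟦path⟧₁ = [0 1; 0 0; 1 0]
2) trace h;k:
  e0=⟨1,0⟩ h=>⟨1,0⟩ k=>⟨0,0,1⟩
  e1=⟨0,1⟩ h=>⟨1,1⟩ k=>⟨1,0,1⟩
  ⟦path⟧₂ = [0 1; 0 0; 1 1]
Equal? NO — does not commute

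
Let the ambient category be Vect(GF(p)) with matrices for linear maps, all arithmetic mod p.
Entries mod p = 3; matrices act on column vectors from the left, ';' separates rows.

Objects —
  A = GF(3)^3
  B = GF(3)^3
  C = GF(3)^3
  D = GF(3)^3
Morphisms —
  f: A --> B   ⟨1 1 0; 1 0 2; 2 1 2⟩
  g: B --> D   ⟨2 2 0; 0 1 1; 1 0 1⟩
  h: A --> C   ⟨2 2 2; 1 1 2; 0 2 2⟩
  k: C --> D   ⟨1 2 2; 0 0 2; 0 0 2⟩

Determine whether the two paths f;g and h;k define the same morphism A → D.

Answer: DOES NOT COMMUTE

Work:
Path 1 = f;g:
  e0=(1,0,0) f-->(1,1,2) g-->(1,0,0)
  e1=(0,1,0) f-->(1,0,1) g-->(2,1,2)
  e2=(0,0,1) f-->(0,2,2) g-->(1,1,2)
  result₁ = ⟨1 2 1; 0 1 1; 0 2 2⟩
Path 2 = h;k:
  e0=(1,0,0) h-->(2,1,0) k-->(1,0,0)
  e1=(0,1,0) h-->(2,1,2) k-->(2,1,1)
  e2=(0,0,1) h-->(2,2,2) k-->(1,1,1)
  result₂ = ⟨1 2 1; 0 1 1; 0 1 1⟩
Equal? distinct morphisms ✗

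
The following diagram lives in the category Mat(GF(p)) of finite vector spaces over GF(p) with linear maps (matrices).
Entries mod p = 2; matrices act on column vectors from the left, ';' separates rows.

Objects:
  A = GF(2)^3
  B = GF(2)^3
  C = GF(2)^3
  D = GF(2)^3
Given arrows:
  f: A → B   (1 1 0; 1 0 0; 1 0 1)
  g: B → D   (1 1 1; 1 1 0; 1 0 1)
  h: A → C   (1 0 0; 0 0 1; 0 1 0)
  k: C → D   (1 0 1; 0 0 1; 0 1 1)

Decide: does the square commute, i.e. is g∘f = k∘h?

Along f;g (path 1):
  e0=(1,0,0) f→(1,1,1) g→(1,0,0)
  e1=(0,1,0) f→(1,0,0) g→(1,1,1)
  e2=(0,0,1) f→(0,0,1) g→(1,0,1)
  result₁ = (1 1 1; 0 1 0; 0 1 1)
Along h;k (path 2):
  e0=(1,0,0) h→(1,0,0) k→(1,0,0)
  e1=(0,1,0) h→(0,0,1) k→(1,1,1)
  e2=(0,0,1) h→(0,1,0) k→(0,0,1)
  result₂ = (1 1 0; 0 1 0; 0 1 1)
Equal? distinct morphisms ✗

Answer: DOES NOT COMMUTE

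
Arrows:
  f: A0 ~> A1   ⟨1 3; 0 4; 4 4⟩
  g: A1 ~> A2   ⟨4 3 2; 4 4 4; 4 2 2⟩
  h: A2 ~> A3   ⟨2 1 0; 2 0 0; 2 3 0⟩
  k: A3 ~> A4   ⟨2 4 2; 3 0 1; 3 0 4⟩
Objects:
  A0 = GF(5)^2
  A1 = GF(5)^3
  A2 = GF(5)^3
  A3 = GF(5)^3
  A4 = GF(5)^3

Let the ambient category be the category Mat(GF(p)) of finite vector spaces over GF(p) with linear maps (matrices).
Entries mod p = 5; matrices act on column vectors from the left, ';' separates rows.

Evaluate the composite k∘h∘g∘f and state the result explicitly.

  e0=⟨1,0⟩ f~>⟨1,0,4⟩ g~>⟨2,0,2⟩ h~>⟨4,4,4⟩ k~>⟨2,1,3⟩
  e1=⟨0,1⟩ f~>⟨3,4,4⟩ g~>⟨2,4,3⟩ h~>⟨3,4,1⟩ k~>⟨4,0,3⟩
result: ⟨2 4; 1 0; 3 3⟩

Answer: ⟨2 4; 1 0; 3 3⟩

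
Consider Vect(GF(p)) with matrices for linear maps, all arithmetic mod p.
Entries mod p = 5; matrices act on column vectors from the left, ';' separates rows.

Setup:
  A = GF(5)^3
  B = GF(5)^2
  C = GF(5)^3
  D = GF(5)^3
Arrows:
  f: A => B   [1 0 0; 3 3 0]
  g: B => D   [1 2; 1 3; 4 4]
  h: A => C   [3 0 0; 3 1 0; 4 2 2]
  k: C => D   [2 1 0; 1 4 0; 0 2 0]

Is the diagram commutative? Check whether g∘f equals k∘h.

Answer: DOES NOT COMMUTE

Derivation:
1) trace f;g:
  e0=⟨1,0,0⟩ f=>⟨1,3⟩ g=>⟨2,0,1⟩
  e1=⟨0,1,0⟩ f=>⟨0,3⟩ g=>⟨1,4,2⟩
  e2=⟨0,0,1⟩ f=>⟨0,0⟩ g=>⟨0,0,0⟩
  ⟦path⟧₁ = [2 1 0; 0 4 0; 1 2 0]
2) trace h;k:
  e0=⟨1,0,0⟩ h=>⟨3,3,4⟩ k=>⟨4,0,1⟩
  e1=⟨0,1,0⟩ h=>⟨0,1,2⟩ k=>⟨1,4,2⟩
  e2=⟨0,0,1⟩ h=>⟨0,0,2⟩ k=>⟨0,0,0⟩
  ⟦path⟧₂ = [4 1 0; 0 4 0; 1 2 0]
Equal? distinct morphisms ✗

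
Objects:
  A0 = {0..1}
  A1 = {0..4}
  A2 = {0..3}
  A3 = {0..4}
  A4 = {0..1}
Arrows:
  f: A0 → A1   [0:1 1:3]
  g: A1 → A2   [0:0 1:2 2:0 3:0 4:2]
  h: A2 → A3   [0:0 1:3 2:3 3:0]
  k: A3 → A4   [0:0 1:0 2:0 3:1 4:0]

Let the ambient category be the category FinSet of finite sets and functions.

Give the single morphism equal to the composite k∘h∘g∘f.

Answer: [0:1 1:0]

Derivation:
  0 f→1 g→2 h→3 k→1
  1 f→3 g→0 h→0 k→0
⟦path⟧: [0:1 1:0]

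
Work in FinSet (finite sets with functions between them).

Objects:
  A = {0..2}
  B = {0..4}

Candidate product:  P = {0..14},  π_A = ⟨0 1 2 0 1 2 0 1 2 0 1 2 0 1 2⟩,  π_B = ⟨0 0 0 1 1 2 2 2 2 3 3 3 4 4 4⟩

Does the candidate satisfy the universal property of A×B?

Answer: NOT A VALID PRODUCT — duplicate pair at indices 8,5

Trace:
|A|·|B| = 3·5 = 15;  |P| = 15
Check the pairing map k ↦ (π_A(k), π_B(k)):
  0 -> (0,0)
  1 -> (1,0)
  2 -> (2,0)
  3 -> (0,1)
  4 -> (1,1)
  5 -> (2,2)
  6 -> (0,2)
  7 -> (1,2)
  8 -> (2,2)  ✗ repeats pair of k=5
  9 -> (0,3)
  10 -> (1,3)
  11 -> (2,3)
  12 -> (0,4)
  13 -> (1,4)
  14 -> (2,4)
distinct pairs in image: 14 / 15 needed
  → (2,2) hit at k=5 and k=8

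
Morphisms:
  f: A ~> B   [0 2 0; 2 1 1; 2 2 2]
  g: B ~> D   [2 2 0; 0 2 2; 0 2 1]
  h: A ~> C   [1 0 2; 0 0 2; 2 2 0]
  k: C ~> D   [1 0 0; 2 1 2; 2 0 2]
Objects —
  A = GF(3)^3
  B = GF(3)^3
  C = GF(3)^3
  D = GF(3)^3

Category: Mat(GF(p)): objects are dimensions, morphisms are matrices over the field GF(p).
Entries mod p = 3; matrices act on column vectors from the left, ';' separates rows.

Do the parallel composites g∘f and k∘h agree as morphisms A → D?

1) trace f;g:
  e0=[1,0,0] f~>[0,2,2] g~>[1,2,0]
  e1=[0,1,0] f~>[2,1,2] g~>[0,0,1]
  e2=[0,0,1] f~>[0,1,2] g~>[2,0,1]
  ⟦path⟧₁ = [1 0 2; 2 0 0; 0 1 1]
2) trace h;k:
  e0=[1,0,0] h~>[1,0,2] k~>[1,0,0]
  e1=[0,1,0] h~>[0,0,2] k~>[0,1,1]
  e2=[0,0,1] h~>[2,2,0] k~>[2,0,1]
  ⟦path⟧₂ = [1 0 2; 0 1 0; 0 1 1]
Equal? NO — does not commute

Answer: DOES NOT COMMUTE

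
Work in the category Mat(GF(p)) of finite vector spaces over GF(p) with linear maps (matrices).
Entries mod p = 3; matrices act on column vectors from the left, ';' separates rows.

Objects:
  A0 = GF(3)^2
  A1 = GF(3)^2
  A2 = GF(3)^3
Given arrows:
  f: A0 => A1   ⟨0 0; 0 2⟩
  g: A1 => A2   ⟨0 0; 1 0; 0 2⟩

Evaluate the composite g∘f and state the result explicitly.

Answer: ⟨0 0; 0 0; 0 1⟩

Trace:
  e0=⟨1,0⟩ f=>⟨0,0⟩ g=>⟨0,0,0⟩
  e1=⟨0,1⟩ f=>⟨0,2⟩ g=>⟨0,0,1⟩
composite: ⟨0 0; 0 0; 0 1⟩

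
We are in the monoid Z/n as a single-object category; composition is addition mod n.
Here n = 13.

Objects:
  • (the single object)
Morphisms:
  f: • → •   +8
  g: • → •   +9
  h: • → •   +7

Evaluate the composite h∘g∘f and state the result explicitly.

  0 +8≡8 +9≡4 +7≡11  (mod 13)
⟦path⟧: +11

Answer: +11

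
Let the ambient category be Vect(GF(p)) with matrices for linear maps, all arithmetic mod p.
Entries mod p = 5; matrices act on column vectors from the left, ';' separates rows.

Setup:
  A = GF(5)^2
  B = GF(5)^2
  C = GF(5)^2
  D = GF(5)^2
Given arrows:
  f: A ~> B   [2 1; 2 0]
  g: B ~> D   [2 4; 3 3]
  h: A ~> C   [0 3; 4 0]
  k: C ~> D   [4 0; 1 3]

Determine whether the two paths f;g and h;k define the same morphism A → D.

1) trace f;g:
  e0=⟨1,0⟩ f~>⟨2,2⟩ g~>⟨2,2⟩
  e1=⟨0,1⟩ f~>⟨1,0⟩ g~>⟨2,3⟩
  composite₁ = [2 2; 2 3]
2) trace h;k:
  e0=⟨1,0⟩ h~>⟨0,4⟩ k~>⟨0,2⟩
  e1=⟨0,1⟩ h~>⟨3,0⟩ k~>⟨2,3⟩
  composite₂ = [0 2; 2 3]
Equal? differ; not commutative

Answer: DOES NOT COMMUTE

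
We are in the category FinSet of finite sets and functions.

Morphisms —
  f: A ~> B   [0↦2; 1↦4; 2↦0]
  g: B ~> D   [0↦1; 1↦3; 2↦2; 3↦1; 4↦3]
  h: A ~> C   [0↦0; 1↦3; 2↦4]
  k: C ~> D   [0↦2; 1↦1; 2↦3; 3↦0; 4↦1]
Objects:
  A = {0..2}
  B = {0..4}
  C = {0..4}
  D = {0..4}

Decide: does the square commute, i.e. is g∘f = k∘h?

Along f;g (path 1):
  0 f~>2 g~>2
  1 f~>4 g~>3
  2 f~>0 g~>1
  result₁ = [0↦2; 1↦3; 2↦1]
Along h;k (path 2):
  0 h~>0 k~>2
  1 h~>3 k~>0
  2 h~>4 k~>1
  result₂ = [0↦2; 1↦0; 2↦1]
Equal? NO — does not commute

Answer: DOES NOT COMMUTE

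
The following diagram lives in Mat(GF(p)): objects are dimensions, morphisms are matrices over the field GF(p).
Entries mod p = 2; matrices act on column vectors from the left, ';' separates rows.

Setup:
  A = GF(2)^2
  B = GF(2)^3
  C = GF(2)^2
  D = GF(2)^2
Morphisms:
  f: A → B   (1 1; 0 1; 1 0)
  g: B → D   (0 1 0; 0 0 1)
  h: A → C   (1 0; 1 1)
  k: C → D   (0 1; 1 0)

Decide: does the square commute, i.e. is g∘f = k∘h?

Path 1 = f;g:
  e0=(1,0) f→(1,0,1) g→(0,1)
  e1=(0,1) f→(1,1,0) g→(1,0)
  composite₁ = (0 1; 1 0)
Path 2 = h;k:
  e0=(1,0) h→(1,1) k→(1,1)
  e1=(0,1) h→(0,1) k→(1,0)
  composite₂ = (1 1; 1 0)
Equal? distinct morphisms ✗

Answer: DOES NOT COMMUTE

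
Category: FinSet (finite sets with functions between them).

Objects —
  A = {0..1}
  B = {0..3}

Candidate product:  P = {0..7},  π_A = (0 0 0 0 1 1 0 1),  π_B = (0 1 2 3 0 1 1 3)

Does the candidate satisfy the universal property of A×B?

|A|·|B| = 2·4 = 8;  |P| = 8
Check the pairing map k ↦ (π_A(k), π_B(k)):
  0 -> (0,0)
  1 -> (0,1)
  2 -> (0,2)
  3 -> (0,3)
  4 -> (1,0)
  5 -> (1,1)
  6 -> (0,1)  ✗ repeats pair of k=1
  7 -> (1,3)
distinct pairs in image: 7 / 8 needed
  → (0,1) hit at k=1 and k=6

Answer: NOT A VALID PRODUCT — duplicate pair at indices 1,6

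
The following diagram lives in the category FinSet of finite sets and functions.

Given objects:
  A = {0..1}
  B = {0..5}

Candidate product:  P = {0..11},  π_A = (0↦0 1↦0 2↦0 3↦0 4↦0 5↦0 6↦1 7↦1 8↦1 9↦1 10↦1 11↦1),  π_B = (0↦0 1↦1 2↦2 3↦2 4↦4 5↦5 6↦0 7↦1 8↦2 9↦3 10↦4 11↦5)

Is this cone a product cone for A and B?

|A|·|B| = 2·6 = 12;  |P| = 12
Check the pairing map k ↦ (π_A(k), π_B(k)):
  0 ↦ (0,0)
  1 ↦ (0,1)
  2 ↦ (0,2)
  3 ↦ (0,2)  ✗ repeats pair of k=2
  4 ↦ (0,4)
  5 ↦ (0,5)
  6 ↦ (1,0)
  7 ↦ (1,1)
  8 ↦ (1,2)
  9 ↦ (1,3)
  10 ↦ (1,4)
  11 ↦ (1,5)
distinct pairs in image: 11 / 12 needed
  → (0,2) hit at k=2 and k=3

Answer: NOT A VALID PRODUCT — duplicate pair at indices 2,3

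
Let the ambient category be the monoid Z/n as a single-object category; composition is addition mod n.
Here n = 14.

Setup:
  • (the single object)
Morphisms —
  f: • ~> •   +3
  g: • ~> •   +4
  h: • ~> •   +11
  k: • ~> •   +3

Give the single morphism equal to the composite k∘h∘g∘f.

  0 +3≡3 +4≡7 +11≡4 +3≡7  (mod 14)
composite: +7

Answer: +7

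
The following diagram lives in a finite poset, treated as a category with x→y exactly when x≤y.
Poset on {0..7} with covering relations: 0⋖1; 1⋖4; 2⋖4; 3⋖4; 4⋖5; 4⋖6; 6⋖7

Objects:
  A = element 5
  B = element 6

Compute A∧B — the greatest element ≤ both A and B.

Answer: A∧B = 4

Work:
{x : x⊑A ∧ x⊑B} = {0,1,2,3,4}  (A=5, B=6)
  0 ⊑ 4
  1 ⊑ 4
  2 ⊑ 4
  3 ⊑ 4
  4 ⊑ 4
glb = 4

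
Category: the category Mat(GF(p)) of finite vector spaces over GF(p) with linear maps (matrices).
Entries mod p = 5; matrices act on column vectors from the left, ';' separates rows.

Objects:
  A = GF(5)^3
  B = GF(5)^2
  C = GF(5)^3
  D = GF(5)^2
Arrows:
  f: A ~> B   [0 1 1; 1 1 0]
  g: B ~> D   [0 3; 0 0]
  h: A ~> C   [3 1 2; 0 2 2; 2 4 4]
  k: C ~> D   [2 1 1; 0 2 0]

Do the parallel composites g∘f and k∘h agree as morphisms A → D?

Path 1 = f;g:
  e0=[1,0,0] f~>[0,1] g~>[3,0]
  e1=[0,1,0] f~>[1,1] g~>[3,0]
  e2=[0,0,1] f~>[1,0] g~>[0,0]
  result₁ = [3 3 0; 0 0 0]
Path 2 = h;k:
  e0=[1,0,0] h~>[3,0,2] k~>[3,0]
  e1=[0,1,0] h~>[1,2,4] k~>[3,4]
  e2=[0,0,1] h~>[2,2,4] k~>[0,4]
  result₂ = [3 3 0; 0 4 4]
Equal? distinct morphisms ✗

Answer: DOES NOT COMMUTE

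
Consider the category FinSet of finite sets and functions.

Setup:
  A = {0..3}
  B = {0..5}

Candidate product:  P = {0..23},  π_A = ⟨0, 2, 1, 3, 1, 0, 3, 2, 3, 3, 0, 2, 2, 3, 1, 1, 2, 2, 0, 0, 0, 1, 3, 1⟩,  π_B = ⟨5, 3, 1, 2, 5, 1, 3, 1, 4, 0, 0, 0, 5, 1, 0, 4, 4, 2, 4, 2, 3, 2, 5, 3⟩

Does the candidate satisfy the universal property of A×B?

Answer: VALID PRODUCT

Derivation:
|A|·|B| = 4·6 = 24;  |P| = 24
Check the pairing map k ↦ (π_A(k), π_B(k)):
  0 -> (0,5)
  1 -> (2,3)
  2 -> (1,1)
  3 -> (3,2)
  4 -> (1,5)
  5 -> (0,1)
  6 -> (3,3)
  7 -> (2,1)
  8 -> (3,4)
  9 -> (3,0)
  10 -> (0,0)
  11 -> (2,0)
  12 -> (2,5)
  13 -> (3,1)
  14 -> (1,0)
  15 -> (1,4)
  16 -> (2,4)
  17 -> (2,2)
  18 -> (0,4)
  19 -> (0,2)
  20 -> (0,3)
  21 -> (1,2)
  22 -> (3,5)
  23 -> (1,3)
distinct pairs in image: 24 / 24 needed
  → bijection onto A×B; projections well-typed.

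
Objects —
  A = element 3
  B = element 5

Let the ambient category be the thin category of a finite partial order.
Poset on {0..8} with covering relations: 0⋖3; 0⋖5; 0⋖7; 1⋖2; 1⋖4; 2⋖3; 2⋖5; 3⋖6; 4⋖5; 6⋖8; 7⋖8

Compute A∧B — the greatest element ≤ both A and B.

{x : x<=A ∧ x<=B} = {0,1,2}  (A=3, B=5)
  maximal lower bounds 0 and 2 are incomparable: neither 0<=2 nor 2<=0
→ no greatest lower bound exists

Answer: NO MEET EXISTS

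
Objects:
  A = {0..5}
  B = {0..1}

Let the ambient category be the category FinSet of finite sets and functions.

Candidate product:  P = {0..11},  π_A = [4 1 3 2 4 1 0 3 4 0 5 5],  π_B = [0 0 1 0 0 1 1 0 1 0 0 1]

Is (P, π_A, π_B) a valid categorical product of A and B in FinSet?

|A|·|B| = 6·2 = 12;  |P| = 12
Check the pairing map k ↦ (π_A(k), π_B(k)):
  0 ↦ (4,0)
  1 ↦ (1,0)
  2 ↦ (3,1)
  3 ↦ (2,0)
  4 ↦ (4,0)  ✗ repeats pair of k=0
  5 ↦ (1,1)
  6 ↦ (0,1)
  7 ↦ (3,0)
  8 ↦ (4,1)
  9 ↦ (0,0)
  10 ↦ (5,0)
  11 ↦ (5,1)
distinct pairs in image: 11 / 12 needed
  → (4,0) hit at k=0 and k=4

Answer: NOT A VALID PRODUCT — duplicate pair at indices 4,0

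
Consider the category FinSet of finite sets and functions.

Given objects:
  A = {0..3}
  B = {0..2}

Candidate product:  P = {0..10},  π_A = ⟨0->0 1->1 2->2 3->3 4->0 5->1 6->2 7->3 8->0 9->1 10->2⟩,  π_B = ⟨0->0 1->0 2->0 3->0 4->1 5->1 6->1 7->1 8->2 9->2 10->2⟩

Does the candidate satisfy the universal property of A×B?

|A|·|B| = 4·3 = 12;  |P| = 11
  → cardinalities differ; no bijection possible.

Answer: NOT A VALID PRODUCT — |P|=11 ≠ |A|·|B|=12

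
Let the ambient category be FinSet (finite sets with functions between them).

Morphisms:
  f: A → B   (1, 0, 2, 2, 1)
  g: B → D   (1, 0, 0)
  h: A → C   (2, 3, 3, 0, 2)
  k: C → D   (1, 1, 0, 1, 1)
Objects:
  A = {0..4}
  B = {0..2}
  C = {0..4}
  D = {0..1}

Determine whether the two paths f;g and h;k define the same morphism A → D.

Answer: DOES NOT COMMUTE

Work:
Along f;g (path 1):
  0 f→1 g→0
  1 f→0 g→1
  2 f→2 g→0
  3 f→2 g→0
  4 f→1 g→0
  result₁ = (0, 1, 0, 0, 0)
Along h;k (path 2):
  0 h→2 k→0
  1 h→3 k→1
  2 h→3 k→1
  3 h→0 k→1
  4 h→2 k→0
  result₂ = (0, 1, 1, 1, 0)
Equal? NO — does not commute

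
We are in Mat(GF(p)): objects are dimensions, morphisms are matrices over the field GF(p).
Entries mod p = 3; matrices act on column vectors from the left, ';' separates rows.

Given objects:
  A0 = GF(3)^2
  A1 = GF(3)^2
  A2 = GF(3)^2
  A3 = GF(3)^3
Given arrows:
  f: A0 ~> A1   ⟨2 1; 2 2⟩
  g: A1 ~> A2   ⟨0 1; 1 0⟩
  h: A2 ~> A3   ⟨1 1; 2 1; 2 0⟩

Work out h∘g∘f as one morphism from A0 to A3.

  e0=⟨1,0⟩ f~>⟨2,2⟩ g~>⟨2,2⟩ h~>⟨1,0,1⟩
  e1=⟨0,1⟩ f~>⟨1,2⟩ g~>⟨2,1⟩ h~>⟨0,2,1⟩
⟦path⟧: ⟨1 0; 0 2; 1 1⟩

Answer: ⟨1 0; 0 2; 1 1⟩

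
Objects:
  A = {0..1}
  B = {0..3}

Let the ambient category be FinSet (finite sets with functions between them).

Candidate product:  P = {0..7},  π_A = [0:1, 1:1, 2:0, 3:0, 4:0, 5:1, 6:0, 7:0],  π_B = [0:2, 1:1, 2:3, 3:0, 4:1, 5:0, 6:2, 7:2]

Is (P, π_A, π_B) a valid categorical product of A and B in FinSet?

|A|·|B| = 2·4 = 8;  |P| = 8
Check the pairing map k ↦ (π_A(k), π_B(k)):
  0 : (1,2)
  1 : (1,1)
  2 : (0,3)
  3 : (0,0)
  4 : (0,1)
  5 : (1,0)
  6 : (0,2)
  7 : (0,2)  ✗ repeats pair of k=6
distinct pairs in image: 7 / 8 needed
  → (0,2) hit at k=6 and k=7

Answer: NOT A VALID PRODUCT — duplicate pair at indices 7,6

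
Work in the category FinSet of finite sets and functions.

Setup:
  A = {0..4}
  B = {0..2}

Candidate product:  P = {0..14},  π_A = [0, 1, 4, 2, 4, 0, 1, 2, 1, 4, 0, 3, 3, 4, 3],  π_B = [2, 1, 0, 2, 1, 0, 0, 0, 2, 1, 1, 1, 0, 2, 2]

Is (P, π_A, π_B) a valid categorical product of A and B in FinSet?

Answer: NOT A VALID PRODUCT — duplicate pair at indices 9,4

Trace:
|A|·|B| = 5·3 = 15;  |P| = 15
Check the pairing map k ↦ (π_A(k), π_B(k)):
  0 ↦ (0,2)
  1 ↦ (1,1)
  2 ↦ (4,0)
  3 ↦ (2,2)
  4 ↦ (4,1)
  5 ↦ (0,0)
  6 ↦ (1,0)
  7 ↦ (2,0)
  8 ↦ (1,2)
  9 ↦ (4,1)  ✗ repeats pair of k=4
  10 ↦ (0,1)
  11 ↦ (3,1)
  12 ↦ (3,0)
  13 ↦ (4,2)
  14 ↦ (3,2)
distinct pairs in image: 14 / 15 needed
  → (4,1) hit at k=4 and k=9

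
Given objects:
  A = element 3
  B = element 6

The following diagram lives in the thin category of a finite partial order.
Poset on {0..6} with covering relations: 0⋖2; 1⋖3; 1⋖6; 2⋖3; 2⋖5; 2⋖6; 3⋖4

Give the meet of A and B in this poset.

Answer: NO MEET EXISTS

Work:
Common predecessors of 3,6: {0,1,2}
  maximal lower bounds 1 and 2 are incomparable: neither 1⊑2 nor 2⊑1
→ no greatest lower bound exists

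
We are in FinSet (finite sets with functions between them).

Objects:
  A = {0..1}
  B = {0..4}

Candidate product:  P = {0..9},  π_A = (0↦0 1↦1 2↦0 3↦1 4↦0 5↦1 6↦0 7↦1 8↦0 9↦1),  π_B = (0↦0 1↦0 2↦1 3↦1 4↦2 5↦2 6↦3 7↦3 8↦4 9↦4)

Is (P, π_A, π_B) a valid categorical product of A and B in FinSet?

Answer: VALID PRODUCT

Work:
|A|·|B| = 2·5 = 10;  |P| = 10
Check the pairing map k ↦ (π_A(k), π_B(k)):
  0 ↦ (0,0)
  1 ↦ (1,0)
  2 ↦ (0,1)
  3 ↦ (1,1)
  4 ↦ (0,2)
  5 ↦ (1,2)
  6 ↦ (0,3)
  7 ↦ (1,3)
  8 ↦ (0,4)
  9 ↦ (1,4)
distinct pairs in image: 10 / 10 needed
  → bijection onto A×B; projections well-typed.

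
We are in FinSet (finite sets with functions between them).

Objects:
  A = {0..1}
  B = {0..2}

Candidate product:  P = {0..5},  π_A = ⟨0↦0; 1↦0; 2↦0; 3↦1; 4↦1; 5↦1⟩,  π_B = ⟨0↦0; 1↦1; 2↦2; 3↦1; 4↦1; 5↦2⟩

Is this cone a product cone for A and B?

|A|·|B| = 2·3 = 6;  |P| = 6
Check the pairing map k ↦ (π_A(k), π_B(k)):
  0 ↦ (0,0)
  1 ↦ (0,1)
  2 ↦ (0,2)
  3 ↦ (1,1)
  4 ↦ (1,1)  ✗ repeats pair of k=3
  5 ↦ (1,2)
distinct pairs in image: 5 / 6 needed
  → (1,1) hit at k=3 and k=4

Answer: NOT A VALID PRODUCT — duplicate pair at indices 4,3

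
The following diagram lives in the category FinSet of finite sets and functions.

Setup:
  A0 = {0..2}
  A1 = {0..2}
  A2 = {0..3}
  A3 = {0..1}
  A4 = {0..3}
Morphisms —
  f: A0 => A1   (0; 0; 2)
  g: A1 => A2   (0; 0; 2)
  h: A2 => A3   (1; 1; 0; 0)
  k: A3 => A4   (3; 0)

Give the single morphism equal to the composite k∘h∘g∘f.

Answer: (0; 0; 3)

Derivation:
  0 f=>0 g=>0 h=>1 k=>0
  1 f=>0 g=>0 h=>1 k=>0
  2 f=>2 g=>2 h=>0 k=>3
composite: (0; 0; 3)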